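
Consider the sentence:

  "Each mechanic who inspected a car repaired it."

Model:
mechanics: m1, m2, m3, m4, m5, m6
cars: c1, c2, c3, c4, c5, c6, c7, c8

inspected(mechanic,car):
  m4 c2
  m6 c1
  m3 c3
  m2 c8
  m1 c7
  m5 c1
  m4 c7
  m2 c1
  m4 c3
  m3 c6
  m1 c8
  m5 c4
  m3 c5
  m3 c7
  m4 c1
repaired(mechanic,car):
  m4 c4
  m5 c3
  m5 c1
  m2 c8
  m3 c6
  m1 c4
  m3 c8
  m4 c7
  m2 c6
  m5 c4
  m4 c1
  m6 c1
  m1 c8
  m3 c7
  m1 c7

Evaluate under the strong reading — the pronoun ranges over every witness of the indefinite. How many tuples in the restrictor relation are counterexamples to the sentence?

"it" takes "a car" as antecedent — a donkey pronoun bound across the clause boundary.
Strong reading: for every (m,c) with inspected(m,c), repaired(m,c).
Restrictor pairs: (m1,c7) ✓  (m1,c8) ✓  (m2,c1) ✗  (m2,c8) ✓  (m3,c3) ✗  (m3,c5) ✗  (m3,c6) ✓  (m3,c7) ✓  (m4,c1) ✓  (m4,c2) ✗  (m4,c3) ✗  (m4,c7) ✓  (m5,c1) ✓  (m5,c4) ✓  (m6,c1) ✓
Counterexamples (restrictor pairs failing the scope): 5.

5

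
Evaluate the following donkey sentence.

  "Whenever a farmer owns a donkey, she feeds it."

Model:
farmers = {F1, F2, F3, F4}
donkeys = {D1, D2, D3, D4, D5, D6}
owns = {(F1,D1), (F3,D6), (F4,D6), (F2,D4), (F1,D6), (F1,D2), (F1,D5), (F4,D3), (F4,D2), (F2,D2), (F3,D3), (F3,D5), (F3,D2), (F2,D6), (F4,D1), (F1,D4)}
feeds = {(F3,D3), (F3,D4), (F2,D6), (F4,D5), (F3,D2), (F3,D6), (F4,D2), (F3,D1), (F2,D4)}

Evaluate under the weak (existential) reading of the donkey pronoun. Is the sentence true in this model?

"it" takes "a donkey" as antecedent — a donkey pronoun bound across the clause boundary.
Weak reading: every farmer f with some owns-donkey has at least one owns-donkey d such that feeds(f,d).
Per farmer: F1:✗  F2:✓  F3:✓  F4:✓
F1 has no witness among its owns-donkeys.

False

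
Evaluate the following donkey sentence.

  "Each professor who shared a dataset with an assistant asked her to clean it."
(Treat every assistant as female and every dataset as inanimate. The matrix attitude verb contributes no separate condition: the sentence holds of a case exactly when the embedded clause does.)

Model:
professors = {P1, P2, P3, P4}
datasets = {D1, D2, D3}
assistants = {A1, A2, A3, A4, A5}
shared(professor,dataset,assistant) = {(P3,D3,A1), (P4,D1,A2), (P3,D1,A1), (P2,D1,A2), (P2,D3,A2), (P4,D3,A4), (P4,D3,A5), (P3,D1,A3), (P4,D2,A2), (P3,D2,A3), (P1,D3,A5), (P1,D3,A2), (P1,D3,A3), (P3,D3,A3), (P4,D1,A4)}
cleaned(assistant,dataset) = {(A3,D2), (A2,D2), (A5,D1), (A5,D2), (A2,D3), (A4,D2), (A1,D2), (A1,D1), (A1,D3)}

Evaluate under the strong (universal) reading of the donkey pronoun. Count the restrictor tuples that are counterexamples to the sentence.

9

"her" takes "an assistant" as antecedent and "it" takes "a dataset"; both are donkey pronouns co-varying with the restrictor.
Strong reading: for every (p,d,a) with shared(p,d,a), cleaned(a,d).
Restrictor triples: (P1,D3,A2)→cleaned(A2,D3) ✓  (P1,D3,A3)→cleaned(A3,D3) ✗  (P1,D3,A5)→cleaned(A5,D3) ✗  (P2,D1,A2)→cleaned(A2,D1) ✗  (P2,D3,A2)→cleaned(A2,D3) ✓  (P3,D1,A1)→cleaned(A1,D1) ✓  (P3,D1,A3)→cleaned(A3,D1) ✗  (P3,D2,A3)→cleaned(A3,D2) ✓  (P3,D3,A1)→cleaned(A1,D3) ✓  (P3,D3,A3)→cleaned(A3,D3) ✗  (P4,D1,A2)→cleaned(A2,D1) ✗  (P4,D1,A4)→cleaned(A4,D1) ✗  (P4,D2,A2)→cleaned(A2,D2) ✓  (P4,D3,A4)→cleaned(A4,D3) ✗  (P4,D3,A5)→cleaned(A5,D3) ✗
Counterexamples (restrictor triples failing the scope): 9.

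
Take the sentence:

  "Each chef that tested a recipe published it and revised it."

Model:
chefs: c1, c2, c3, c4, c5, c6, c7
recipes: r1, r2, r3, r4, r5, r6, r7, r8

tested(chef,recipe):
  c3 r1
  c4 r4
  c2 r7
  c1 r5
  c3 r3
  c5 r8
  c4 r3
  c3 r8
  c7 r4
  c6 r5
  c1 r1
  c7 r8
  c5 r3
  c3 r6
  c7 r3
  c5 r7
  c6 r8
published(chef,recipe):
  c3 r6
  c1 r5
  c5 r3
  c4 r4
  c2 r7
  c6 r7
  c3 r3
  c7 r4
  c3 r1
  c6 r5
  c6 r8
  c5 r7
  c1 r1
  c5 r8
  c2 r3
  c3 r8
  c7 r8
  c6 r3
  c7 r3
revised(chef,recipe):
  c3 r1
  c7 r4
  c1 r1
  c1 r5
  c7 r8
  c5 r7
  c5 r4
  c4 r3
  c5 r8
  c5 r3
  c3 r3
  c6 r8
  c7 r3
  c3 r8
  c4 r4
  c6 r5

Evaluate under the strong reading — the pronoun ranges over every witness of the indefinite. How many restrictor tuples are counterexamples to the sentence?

3

"it" takes "a recipe" as antecedent — a donkey pronoun bound across the clause boundary.
Strong reading: for every (c,r) with tested(c,r), published(c,r) ∧ revised(c,r).
Restrictor pairs: (c1,r1) ✓  (c1,r5) ✓  (c2,r7) ✗  (c3,r1) ✓  (c3,r3) ✓  (c3,r6) ✗  (c3,r8) ✓  (c4,r3) ✗  (c4,r4) ✓  (c5,r3) ✓  (c5,r7) ✓  (c5,r8) ✓  (c6,r5) ✓  (c6,r8) ✓  (c7,r3) ✓  (c7,r4) ✓  (c7,r8) ✓
Counterexamples (restrictor pairs failing the scope): 3.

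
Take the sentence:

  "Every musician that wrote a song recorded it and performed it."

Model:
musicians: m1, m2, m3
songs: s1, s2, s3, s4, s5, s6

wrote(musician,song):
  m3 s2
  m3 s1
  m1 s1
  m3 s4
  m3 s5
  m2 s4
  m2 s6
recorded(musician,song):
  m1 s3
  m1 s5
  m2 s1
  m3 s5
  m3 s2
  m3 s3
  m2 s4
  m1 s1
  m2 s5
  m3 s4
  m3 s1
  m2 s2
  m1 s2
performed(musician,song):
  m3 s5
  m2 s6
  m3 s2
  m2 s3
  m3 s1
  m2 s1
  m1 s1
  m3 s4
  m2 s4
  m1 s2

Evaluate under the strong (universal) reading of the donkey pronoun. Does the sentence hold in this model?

"it" takes "a song" as antecedent — a donkey pronoun bound across the clause boundary.
Strong reading: for every (m,s) with wrote(m,s), recorded(m,s) ∧ performed(m,s).
Restrictor pairs: (m1,s1) ✓  (m2,s4) ✓  (m2,s6) ✗  (m3,s1) ✓  (m3,s2) ✓  (m3,s4) ✓  (m3,s5) ✓
Counterexample: (m2,s6) is in wrote but fails the scope.

False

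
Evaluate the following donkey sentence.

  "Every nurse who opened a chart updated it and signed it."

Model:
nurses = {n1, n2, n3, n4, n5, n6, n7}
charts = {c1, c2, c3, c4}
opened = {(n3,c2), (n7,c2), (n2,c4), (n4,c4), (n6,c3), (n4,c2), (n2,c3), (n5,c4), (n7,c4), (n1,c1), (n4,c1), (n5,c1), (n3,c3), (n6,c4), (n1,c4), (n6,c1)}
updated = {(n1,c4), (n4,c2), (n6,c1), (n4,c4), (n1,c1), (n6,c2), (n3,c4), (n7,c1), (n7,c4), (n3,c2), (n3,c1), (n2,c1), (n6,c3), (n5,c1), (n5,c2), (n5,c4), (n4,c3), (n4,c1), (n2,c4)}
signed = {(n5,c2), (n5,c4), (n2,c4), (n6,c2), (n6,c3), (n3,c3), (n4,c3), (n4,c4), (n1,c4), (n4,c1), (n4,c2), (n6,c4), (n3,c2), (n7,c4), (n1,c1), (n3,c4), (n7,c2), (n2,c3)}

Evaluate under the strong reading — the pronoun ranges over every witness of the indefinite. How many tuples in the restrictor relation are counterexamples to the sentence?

"it" takes "a chart" as antecedent — a donkey pronoun bound across the clause boundary.
Strong reading: for every (n,c) with opened(n,c), updated(n,c) ∧ signed(n,c).
Restrictor pairs: (n1,c1) ✓  (n1,c4) ✓  (n2,c3) ✗  (n2,c4) ✓  (n3,c2) ✓  (n3,c3) ✗  (n4,c1) ✓  (n4,c2) ✓  (n4,c4) ✓  (n5,c1) ✗  (n5,c4) ✓  (n6,c1) ✗  (n6,c3) ✓  (n6,c4) ✗  (n7,c2) ✗  (n7,c4) ✓
Counterexamples (restrictor pairs failing the scope): 6.

6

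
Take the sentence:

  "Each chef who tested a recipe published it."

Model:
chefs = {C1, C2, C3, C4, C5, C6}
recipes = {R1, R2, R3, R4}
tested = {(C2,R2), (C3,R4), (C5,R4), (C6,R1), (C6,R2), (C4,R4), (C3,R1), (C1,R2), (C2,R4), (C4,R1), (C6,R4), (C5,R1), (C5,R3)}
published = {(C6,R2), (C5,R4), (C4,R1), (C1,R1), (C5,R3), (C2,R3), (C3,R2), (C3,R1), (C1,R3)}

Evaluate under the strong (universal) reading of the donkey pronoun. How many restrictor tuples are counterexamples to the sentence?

"it" takes "a recipe" as antecedent — a donkey pronoun bound across the clause boundary.
Strong reading: for every (c,r) with tested(c,r), published(c,r).
Restrictor pairs: (C1,R2) ✗  (C2,R2) ✗  (C2,R4) ✗  (C3,R1) ✓  (C3,R4) ✗  (C4,R1) ✓  (C4,R4) ✗  (C5,R1) ✗  (C5,R3) ✓  (C5,R4) ✓  (C6,R1) ✗  (C6,R2) ✓  (C6,R4) ✗
Counterexamples (restrictor pairs failing the scope): 8.

8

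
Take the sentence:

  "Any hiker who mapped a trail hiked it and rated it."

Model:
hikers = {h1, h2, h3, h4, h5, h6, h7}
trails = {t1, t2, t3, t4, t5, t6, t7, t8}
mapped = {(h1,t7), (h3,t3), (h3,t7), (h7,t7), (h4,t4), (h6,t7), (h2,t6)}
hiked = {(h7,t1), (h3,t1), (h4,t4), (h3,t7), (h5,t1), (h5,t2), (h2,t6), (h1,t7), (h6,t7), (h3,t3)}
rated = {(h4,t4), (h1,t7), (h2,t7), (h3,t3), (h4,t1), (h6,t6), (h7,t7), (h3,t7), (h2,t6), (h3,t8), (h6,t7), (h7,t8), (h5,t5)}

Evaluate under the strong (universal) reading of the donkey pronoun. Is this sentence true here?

False

"it" takes "a trail" as antecedent — a donkey pronoun bound across the clause boundary.
Strong reading: for every (h,t) with mapped(h,t), hiked(h,t) ∧ rated(h,t).
Restrictor pairs: (h1,t7) ✓  (h2,t6) ✓  (h3,t3) ✓  (h3,t7) ✓  (h4,t4) ✓  (h6,t7) ✓  (h7,t7) ✗
Counterexample: (h7,t7) is in mapped but fails the scope.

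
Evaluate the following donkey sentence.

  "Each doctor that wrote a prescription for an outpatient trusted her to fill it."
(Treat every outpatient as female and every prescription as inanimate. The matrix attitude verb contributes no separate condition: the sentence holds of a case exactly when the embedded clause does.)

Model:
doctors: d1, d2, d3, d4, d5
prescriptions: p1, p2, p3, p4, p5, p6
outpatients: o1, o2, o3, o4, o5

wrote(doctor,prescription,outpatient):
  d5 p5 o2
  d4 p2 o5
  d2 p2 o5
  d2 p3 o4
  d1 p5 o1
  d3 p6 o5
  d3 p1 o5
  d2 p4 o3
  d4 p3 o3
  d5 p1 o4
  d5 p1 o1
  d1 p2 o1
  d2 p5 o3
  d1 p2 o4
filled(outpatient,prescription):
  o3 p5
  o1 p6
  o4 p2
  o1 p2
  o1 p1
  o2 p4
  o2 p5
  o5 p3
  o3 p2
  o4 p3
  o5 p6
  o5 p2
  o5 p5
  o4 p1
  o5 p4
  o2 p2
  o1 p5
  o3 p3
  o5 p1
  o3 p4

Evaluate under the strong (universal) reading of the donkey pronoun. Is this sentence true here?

True

"her" takes "an outpatient" as antecedent and "it" takes "a prescription"; both are donkey pronouns co-varying with the restrictor.
Strong reading: for every (d,p,o) with wrote(d,p,o), filled(o,p).
Restrictor triples: (d1,p2,o1)→filled(o1,p2) ✓  (d1,p2,o4)→filled(o4,p2) ✓  (d1,p5,o1)→filled(o1,p5) ✓  (d2,p2,o5)→filled(o5,p2) ✓  (d2,p3,o4)→filled(o4,p3) ✓  (d2,p4,o3)→filled(o3,p4) ✓  (d2,p5,o3)→filled(o3,p5) ✓  (d3,p1,o5)→filled(o5,p1) ✓  (d3,p6,o5)→filled(o5,p6) ✓  (d4,p2,o5)→filled(o5,p2) ✓  (d4,p3,o3)→filled(o3,p3) ✓  (d5,p1,o1)→filled(o1,p1) ✓  (d5,p1,o4)→filled(o4,p1) ✓  (d5,p5,o2)→filled(o2,p5) ✓
Every restrictor triple satisfies the scope.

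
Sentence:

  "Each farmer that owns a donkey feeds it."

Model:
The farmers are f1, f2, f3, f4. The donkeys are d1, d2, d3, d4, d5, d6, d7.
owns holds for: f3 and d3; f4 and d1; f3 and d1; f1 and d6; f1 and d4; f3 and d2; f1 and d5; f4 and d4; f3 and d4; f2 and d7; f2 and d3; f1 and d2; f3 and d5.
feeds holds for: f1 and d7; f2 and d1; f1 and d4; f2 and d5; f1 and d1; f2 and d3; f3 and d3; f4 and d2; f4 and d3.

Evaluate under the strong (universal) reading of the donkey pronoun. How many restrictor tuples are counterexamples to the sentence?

"it" takes "a donkey" as antecedent — a donkey pronoun bound across the clause boundary.
Strong reading: for every (f,d) with owns(f,d), feeds(f,d).
Restrictor pairs: (f1,d2) ✗  (f1,d4) ✓  (f1,d5) ✗  (f1,d6) ✗  (f2,d3) ✓  (f2,d7) ✗  (f3,d1) ✗  (f3,d2) ✗  (f3,d3) ✓  (f3,d4) ✗  (f3,d5) ✗  (f4,d1) ✗  (f4,d4) ✗
Counterexamples (restrictor pairs failing the scope): 10.

10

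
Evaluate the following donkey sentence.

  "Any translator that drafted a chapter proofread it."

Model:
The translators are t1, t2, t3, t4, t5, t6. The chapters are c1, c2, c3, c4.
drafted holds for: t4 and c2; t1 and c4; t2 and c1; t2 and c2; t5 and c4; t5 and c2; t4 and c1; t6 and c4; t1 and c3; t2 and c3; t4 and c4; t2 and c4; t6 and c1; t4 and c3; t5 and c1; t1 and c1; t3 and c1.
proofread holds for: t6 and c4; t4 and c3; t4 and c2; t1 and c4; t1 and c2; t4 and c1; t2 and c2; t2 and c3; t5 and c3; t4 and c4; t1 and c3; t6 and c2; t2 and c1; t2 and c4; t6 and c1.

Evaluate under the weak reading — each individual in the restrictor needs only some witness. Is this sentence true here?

False

"it" takes "a chapter" as antecedent — a donkey pronoun bound across the clause boundary.
Weak reading: every translator t with some drafted-chapter has at least one drafted-chapter c such that proofread(t,c).
Per translator: t1:✓  t2:✓  t3:✗  t4:✓  t5:✗  t6:✓
t3 has no witness among its drafted-chapters.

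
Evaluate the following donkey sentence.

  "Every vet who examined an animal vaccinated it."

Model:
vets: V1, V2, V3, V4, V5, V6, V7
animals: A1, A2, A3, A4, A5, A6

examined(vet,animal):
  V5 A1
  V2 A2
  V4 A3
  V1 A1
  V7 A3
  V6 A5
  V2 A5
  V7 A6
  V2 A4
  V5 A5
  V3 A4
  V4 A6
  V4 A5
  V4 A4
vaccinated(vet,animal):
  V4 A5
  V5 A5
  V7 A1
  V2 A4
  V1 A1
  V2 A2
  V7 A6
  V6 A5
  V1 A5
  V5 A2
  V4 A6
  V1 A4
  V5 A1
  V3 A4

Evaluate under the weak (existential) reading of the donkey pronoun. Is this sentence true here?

"it" takes "an animal" as antecedent — a donkey pronoun bound across the clause boundary.
Weak reading: every vet v with some examined-animal has at least one examined-animal a such that vaccinated(v,a).
Per vet: V1:✓  V2:✓  V3:✓  V4:✓  V5:✓  V6:✓  V7:✓
Every vet in the restrictor has a witness.

True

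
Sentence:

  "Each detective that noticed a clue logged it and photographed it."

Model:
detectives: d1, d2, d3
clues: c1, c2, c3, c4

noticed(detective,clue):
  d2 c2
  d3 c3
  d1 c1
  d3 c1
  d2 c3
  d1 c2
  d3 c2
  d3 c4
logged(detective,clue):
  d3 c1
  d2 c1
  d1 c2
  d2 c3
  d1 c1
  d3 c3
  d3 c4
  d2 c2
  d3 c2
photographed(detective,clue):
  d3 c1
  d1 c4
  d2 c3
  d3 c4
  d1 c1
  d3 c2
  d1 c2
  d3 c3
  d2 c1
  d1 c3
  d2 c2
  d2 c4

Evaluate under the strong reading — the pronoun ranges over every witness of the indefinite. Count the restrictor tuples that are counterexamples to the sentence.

0

"it" takes "a clue" as antecedent — a donkey pronoun bound across the clause boundary.
Strong reading: for every (d,c) with noticed(d,c), logged(d,c) ∧ photographed(d,c).
Restrictor pairs: (d1,c1) ✓  (d1,c2) ✓  (d2,c2) ✓  (d2,c3) ✓  (d3,c1) ✓  (d3,c2) ✓  (d3,c3) ✓  (d3,c4) ✓
Counterexamples (restrictor pairs failing the scope): 0.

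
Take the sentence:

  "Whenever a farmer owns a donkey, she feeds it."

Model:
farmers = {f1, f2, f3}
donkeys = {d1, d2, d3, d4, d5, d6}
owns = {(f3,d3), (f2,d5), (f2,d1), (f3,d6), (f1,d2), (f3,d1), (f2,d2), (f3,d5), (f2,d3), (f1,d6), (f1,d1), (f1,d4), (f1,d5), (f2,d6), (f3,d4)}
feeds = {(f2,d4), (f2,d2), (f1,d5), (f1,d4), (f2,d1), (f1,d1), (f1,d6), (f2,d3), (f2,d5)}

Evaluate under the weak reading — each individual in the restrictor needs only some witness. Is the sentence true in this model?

"it" takes "a donkey" as antecedent — a donkey pronoun bound across the clause boundary.
Weak reading: every farmer f with some owns-donkey has at least one owns-donkey d such that feeds(f,d).
Per farmer: f1:✓  f2:✓  f3:✗
f3 has no witness among its owns-donkeys.

False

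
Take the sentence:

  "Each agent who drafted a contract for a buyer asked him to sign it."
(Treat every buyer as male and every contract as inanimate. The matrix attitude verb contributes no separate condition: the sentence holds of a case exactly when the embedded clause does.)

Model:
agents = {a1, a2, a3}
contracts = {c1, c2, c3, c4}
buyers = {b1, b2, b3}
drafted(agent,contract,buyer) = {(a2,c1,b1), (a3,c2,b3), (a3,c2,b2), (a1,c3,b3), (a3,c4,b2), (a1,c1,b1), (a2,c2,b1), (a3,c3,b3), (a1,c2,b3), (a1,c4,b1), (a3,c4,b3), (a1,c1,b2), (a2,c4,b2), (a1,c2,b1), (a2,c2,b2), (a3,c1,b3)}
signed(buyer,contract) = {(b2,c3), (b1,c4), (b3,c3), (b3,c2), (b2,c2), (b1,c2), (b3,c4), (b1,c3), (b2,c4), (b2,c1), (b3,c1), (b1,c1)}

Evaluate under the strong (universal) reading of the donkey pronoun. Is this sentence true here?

True

"him" takes "a buyer" as antecedent and "it" takes "a contract"; both are donkey pronouns co-varying with the restrictor.
Strong reading: for every (a,c,b) with drafted(a,c,b), signed(b,c).
Restrictor triples: (a1,c1,b1)→signed(b1,c1) ✓  (a1,c1,b2)→signed(b2,c1) ✓  (a1,c2,b1)→signed(b1,c2) ✓  (a1,c2,b3)→signed(b3,c2) ✓  (a1,c3,b3)→signed(b3,c3) ✓  (a1,c4,b1)→signed(b1,c4) ✓  (a2,c1,b1)→signed(b1,c1) ✓  (a2,c2,b1)→signed(b1,c2) ✓  (a2,c2,b2)→signed(b2,c2) ✓  (a2,c4,b2)→signed(b2,c4) ✓  (a3,c1,b3)→signed(b3,c1) ✓  (a3,c2,b2)→signed(b2,c2) ✓  (a3,c2,b3)→signed(b3,c2) ✓  (a3,c3,b3)→signed(b3,c3) ✓  (a3,c4,b2)→signed(b2,c4) ✓  (a3,c4,b3)→signed(b3,c4) ✓
Every restrictor triple satisfies the scope.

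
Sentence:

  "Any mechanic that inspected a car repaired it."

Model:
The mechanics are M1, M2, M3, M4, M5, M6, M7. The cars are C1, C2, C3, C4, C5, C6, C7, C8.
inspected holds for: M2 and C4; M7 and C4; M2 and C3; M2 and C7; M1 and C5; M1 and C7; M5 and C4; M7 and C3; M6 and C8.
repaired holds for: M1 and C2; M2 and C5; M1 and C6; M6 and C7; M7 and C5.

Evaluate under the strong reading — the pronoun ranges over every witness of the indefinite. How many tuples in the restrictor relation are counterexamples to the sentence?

9

"it" takes "a car" as antecedent — a donkey pronoun bound across the clause boundary.
Strong reading: for every (m,c) with inspected(m,c), repaired(m,c).
Restrictor pairs: (M1,C5) ✗  (M1,C7) ✗  (M2,C3) ✗  (M2,C4) ✗  (M2,C7) ✗  (M5,C4) ✗  (M6,C8) ✗  (M7,C3) ✗  (M7,C4) ✗
Counterexamples (restrictor pairs failing the scope): 9.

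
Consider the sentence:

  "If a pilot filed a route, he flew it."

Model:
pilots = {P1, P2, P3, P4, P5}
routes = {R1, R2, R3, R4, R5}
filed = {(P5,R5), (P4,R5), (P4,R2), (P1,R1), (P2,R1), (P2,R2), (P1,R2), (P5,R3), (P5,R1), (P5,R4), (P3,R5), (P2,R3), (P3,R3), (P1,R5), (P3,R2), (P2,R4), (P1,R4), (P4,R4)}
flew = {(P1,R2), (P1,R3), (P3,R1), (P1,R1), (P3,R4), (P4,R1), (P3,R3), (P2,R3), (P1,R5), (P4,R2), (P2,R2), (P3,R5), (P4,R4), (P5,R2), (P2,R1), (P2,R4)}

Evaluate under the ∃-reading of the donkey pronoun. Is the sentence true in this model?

False

"it" takes "a route" as antecedent — a donkey pronoun bound across the clause boundary.
Weak reading: every pilot p with some filed-route has at least one filed-route r such that flew(p,r).
Per pilot: P1:✓  P2:✓  P3:✓  P4:✓  P5:✗
P5 has no witness among its filed-routes.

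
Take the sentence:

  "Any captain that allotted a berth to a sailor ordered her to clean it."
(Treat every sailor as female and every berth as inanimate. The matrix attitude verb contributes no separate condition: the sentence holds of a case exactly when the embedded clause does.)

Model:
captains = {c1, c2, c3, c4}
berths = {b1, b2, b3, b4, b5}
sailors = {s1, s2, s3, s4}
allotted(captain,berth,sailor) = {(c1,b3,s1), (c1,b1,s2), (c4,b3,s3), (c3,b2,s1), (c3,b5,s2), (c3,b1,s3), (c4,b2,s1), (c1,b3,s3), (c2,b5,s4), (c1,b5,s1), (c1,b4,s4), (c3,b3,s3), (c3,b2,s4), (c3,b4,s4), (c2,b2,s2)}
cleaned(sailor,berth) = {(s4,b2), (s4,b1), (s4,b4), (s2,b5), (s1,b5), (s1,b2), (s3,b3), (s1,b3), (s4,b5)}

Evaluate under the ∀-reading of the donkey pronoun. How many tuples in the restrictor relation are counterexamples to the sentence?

3

"her" takes "a sailor" as antecedent and "it" takes "a berth"; both are donkey pronouns co-varying with the restrictor.
Strong reading: for every (c,b,s) with allotted(c,b,s), cleaned(s,b).
Restrictor triples: (c1,b1,s2)→cleaned(s2,b1) ✗  (c1,b3,s1)→cleaned(s1,b3) ✓  (c1,b3,s3)→cleaned(s3,b3) ✓  (c1,b4,s4)→cleaned(s4,b4) ✓  (c1,b5,s1)→cleaned(s1,b5) ✓  (c2,b2,s2)→cleaned(s2,b2) ✗  (c2,b5,s4)→cleaned(s4,b5) ✓  (c3,b1,s3)→cleaned(s3,b1) ✗  (c3,b2,s1)→cleaned(s1,b2) ✓  (c3,b2,s4)→cleaned(s4,b2) ✓  (c3,b3,s3)→cleaned(s3,b3) ✓  (c3,b4,s4)→cleaned(s4,b4) ✓  (c3,b5,s2)→cleaned(s2,b5) ✓  (c4,b2,s1)→cleaned(s1,b2) ✓  (c4,b3,s3)→cleaned(s3,b3) ✓
Counterexamples (restrictor triples failing the scope): 3.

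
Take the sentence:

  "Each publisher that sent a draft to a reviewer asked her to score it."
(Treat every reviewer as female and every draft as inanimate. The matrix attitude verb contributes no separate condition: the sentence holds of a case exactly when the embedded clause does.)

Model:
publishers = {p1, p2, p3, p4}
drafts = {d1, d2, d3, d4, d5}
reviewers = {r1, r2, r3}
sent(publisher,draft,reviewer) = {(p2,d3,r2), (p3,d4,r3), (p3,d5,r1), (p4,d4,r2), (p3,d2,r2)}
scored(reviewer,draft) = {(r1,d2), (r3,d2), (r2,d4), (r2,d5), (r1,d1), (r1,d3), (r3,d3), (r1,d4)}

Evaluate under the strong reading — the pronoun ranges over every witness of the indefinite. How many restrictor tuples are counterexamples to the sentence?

4

"her" takes "a reviewer" as antecedent and "it" takes "a draft"; both are donkey pronouns co-varying with the restrictor.
Strong reading: for every (p,d,r) with sent(p,d,r), scored(r,d).
Restrictor triples: (p2,d3,r2)→scored(r2,d3) ✗  (p3,d2,r2)→scored(r2,d2) ✗  (p3,d4,r3)→scored(r3,d4) ✗  (p3,d5,r1)→scored(r1,d5) ✗  (p4,d4,r2)→scored(r2,d4) ✓
Counterexamples (restrictor triples failing the scope): 4.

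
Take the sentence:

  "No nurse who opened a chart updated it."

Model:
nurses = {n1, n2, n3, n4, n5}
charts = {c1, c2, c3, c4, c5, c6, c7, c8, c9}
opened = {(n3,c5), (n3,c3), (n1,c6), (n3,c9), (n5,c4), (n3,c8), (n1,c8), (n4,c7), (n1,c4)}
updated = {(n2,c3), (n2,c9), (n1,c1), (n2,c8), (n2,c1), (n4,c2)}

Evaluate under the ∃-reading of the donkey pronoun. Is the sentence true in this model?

"it" takes "a chart" as antecedent — a donkey pronoun bound across the clause boundary.
Truth condition: for no (n,c) with opened(n,c) does updated(n,c) hold.
Restrictor pairs — does the scope hold? (n1,c4):fails  (n1,c6):fails  (n1,c8):fails  (n3,c3):fails  (n3,c5):fails  (n3,c8):fails  (n3,c9):fails  (n4,c7):fails  (n5,c4):fails
Scope holds for no restrictor pair, so the sentence is true.

True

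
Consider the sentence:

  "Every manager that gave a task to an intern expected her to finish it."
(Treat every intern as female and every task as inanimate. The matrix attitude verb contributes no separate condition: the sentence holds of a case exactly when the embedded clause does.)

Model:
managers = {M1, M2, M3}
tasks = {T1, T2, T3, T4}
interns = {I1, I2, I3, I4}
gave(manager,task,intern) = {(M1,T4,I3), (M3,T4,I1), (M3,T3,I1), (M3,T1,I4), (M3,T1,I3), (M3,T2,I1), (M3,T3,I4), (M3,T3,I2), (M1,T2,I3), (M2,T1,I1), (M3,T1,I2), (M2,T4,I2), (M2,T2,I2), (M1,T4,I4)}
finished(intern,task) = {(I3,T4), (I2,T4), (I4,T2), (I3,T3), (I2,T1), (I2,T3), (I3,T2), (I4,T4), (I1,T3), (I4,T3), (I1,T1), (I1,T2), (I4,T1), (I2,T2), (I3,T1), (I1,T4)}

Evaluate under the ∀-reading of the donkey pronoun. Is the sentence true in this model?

"her" takes "an intern" as antecedent and "it" takes "a task"; both are donkey pronouns co-varying with the restrictor.
Strong reading: for every (m,t,i) with gave(m,t,i), finished(i,t).
Restrictor triples: (M1,T2,I3)→finished(I3,T2) ✓  (M1,T4,I3)→finished(I3,T4) ✓  (M1,T4,I4)→finished(I4,T4) ✓  (M2,T1,I1)→finished(I1,T1) ✓  (M2,T2,I2)→finished(I2,T2) ✓  (M2,T4,I2)→finished(I2,T4) ✓  (M3,T1,I2)→finished(I2,T1) ✓  (M3,T1,I3)→finished(I3,T1) ✓  (M3,T1,I4)→finished(I4,T1) ✓  (M3,T2,I1)→finished(I1,T2) ✓  (M3,T3,I1)→finished(I1,T3) ✓  (M3,T3,I2)→finished(I2,T3) ✓  (M3,T3,I4)→finished(I4,T3) ✓  (M3,T4,I1)→finished(I1,T4) ✓
Every restrictor triple satisfies the scope.

True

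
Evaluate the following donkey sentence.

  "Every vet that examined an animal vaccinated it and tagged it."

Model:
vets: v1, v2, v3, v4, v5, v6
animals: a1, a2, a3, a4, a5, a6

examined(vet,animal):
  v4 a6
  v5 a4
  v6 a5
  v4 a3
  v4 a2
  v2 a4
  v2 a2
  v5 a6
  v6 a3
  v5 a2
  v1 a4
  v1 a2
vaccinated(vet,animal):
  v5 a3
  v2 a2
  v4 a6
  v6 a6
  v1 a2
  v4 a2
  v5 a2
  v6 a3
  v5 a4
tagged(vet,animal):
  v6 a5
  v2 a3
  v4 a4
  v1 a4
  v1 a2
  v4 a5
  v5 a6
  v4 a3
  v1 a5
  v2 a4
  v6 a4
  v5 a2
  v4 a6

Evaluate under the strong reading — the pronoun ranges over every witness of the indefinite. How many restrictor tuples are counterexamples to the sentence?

9

"it" takes "an animal" as antecedent — a donkey pronoun bound across the clause boundary.
Strong reading: for every (v,a) with examined(v,a), vaccinated(v,a) ∧ tagged(v,a).
Restrictor pairs: (v1,a2) ✓  (v1,a4) ✗  (v2,a2) ✗  (v2,a4) ✗  (v4,a2) ✗  (v4,a3) ✗  (v4,a6) ✓  (v5,a2) ✓  (v5,a4) ✗  (v5,a6) ✗  (v6,a3) ✗  (v6,a5) ✗
Counterexamples (restrictor pairs failing the scope): 9.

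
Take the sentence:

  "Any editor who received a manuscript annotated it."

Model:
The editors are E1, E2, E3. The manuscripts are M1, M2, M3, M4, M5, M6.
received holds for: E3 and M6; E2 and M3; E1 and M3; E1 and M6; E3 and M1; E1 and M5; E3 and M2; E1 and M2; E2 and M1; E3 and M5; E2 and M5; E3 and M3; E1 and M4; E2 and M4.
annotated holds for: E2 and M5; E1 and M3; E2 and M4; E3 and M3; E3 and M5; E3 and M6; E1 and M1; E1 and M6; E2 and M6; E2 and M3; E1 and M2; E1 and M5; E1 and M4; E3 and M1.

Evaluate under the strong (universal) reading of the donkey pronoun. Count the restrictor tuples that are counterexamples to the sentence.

"it" takes "a manuscript" as antecedent — a donkey pronoun bound across the clause boundary.
Strong reading: for every (e,m) with received(e,m), annotated(e,m).
Restrictor pairs: (E1,M2) ✓  (E1,M3) ✓  (E1,M4) ✓  (E1,M5) ✓  (E1,M6) ✓  (E2,M1) ✗  (E2,M3) ✓  (E2,M4) ✓  (E2,M5) ✓  (E3,M1) ✓  (E3,M2) ✗  (E3,M3) ✓  (E3,M5) ✓  (E3,M6) ✓
Counterexamples (restrictor pairs failing the scope): 2.

2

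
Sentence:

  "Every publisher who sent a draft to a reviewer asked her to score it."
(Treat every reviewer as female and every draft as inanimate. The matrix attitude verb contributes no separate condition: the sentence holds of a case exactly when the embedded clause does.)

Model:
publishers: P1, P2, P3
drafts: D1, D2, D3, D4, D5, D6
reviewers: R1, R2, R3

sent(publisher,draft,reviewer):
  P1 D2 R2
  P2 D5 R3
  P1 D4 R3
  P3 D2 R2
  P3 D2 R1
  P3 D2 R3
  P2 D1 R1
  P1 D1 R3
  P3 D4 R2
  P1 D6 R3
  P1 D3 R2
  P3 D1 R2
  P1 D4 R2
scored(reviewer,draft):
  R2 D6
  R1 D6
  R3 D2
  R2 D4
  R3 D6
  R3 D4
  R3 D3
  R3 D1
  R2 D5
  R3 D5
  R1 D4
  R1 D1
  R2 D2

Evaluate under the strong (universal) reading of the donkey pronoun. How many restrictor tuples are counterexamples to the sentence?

"her" takes "a reviewer" as antecedent and "it" takes "a draft"; both are donkey pronouns co-varying with the restrictor.
Strong reading: for every (p,d,r) with sent(p,d,r), scored(r,d).
Restrictor triples: (P1,D1,R3)→scored(R3,D1) ✓  (P1,D2,R2)→scored(R2,D2) ✓  (P1,D3,R2)→scored(R2,D3) ✗  (P1,D4,R2)→scored(R2,D4) ✓  (P1,D4,R3)→scored(R3,D4) ✓  (P1,D6,R3)→scored(R3,D6) ✓  (P2,D1,R1)→scored(R1,D1) ✓  (P2,D5,R3)→scored(R3,D5) ✓  (P3,D1,R2)→scored(R2,D1) ✗  (P3,D2,R1)→scored(R1,D2) ✗  (P3,D2,R2)→scored(R2,D2) ✓  (P3,D2,R3)→scored(R3,D2) ✓  (P3,D4,R2)→scored(R2,D4) ✓
Counterexamples (restrictor triples failing the scope): 3.

3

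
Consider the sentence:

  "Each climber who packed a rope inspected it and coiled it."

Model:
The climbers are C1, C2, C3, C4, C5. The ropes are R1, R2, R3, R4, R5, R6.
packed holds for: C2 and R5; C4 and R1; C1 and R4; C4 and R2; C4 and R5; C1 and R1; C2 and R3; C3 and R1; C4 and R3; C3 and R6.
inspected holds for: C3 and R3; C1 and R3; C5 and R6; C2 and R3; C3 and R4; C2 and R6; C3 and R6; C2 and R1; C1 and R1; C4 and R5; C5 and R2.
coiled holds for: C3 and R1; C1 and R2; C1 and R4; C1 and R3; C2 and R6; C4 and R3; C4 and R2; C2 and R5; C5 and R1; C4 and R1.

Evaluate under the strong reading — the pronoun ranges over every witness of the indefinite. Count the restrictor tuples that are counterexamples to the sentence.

10

"it" takes "a rope" as antecedent — a donkey pronoun bound across the clause boundary.
Strong reading: for every (c,r) with packed(c,r), inspected(c,r) ∧ coiled(c,r).
Restrictor pairs: (C1,R1) ✗  (C1,R4) ✗  (C2,R3) ✗  (C2,R5) ✗  (C3,R1) ✗  (C3,R6) ✗  (C4,R1) ✗  (C4,R2) ✗  (C4,R3) ✗  (C4,R5) ✗
Counterexamples (restrictor pairs failing the scope): 10.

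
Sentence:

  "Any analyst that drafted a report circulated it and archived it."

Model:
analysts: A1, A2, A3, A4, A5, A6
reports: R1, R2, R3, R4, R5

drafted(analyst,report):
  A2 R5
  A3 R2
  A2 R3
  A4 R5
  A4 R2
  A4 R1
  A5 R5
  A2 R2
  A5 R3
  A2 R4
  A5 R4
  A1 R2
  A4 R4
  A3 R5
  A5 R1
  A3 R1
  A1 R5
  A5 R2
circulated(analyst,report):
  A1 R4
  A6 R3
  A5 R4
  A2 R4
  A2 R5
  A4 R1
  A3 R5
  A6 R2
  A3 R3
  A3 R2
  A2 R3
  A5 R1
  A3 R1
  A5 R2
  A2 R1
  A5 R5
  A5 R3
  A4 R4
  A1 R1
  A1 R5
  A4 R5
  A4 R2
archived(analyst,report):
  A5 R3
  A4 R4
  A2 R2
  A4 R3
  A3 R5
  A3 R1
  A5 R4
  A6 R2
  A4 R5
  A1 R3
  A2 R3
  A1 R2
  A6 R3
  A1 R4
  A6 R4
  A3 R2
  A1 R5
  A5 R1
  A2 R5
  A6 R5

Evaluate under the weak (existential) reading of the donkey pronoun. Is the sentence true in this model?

"it" takes "a report" as antecedent — a donkey pronoun bound across the clause boundary.
Weak reading: every analyst a with some drafted-report has at least one drafted-report r such that circulated(a,r) ∧ archived(a,r).
Per analyst: A1:✓  A2:✓  A3:✓  A4:✓  A5:✓
Every analyst in the restrictor has a witness.

True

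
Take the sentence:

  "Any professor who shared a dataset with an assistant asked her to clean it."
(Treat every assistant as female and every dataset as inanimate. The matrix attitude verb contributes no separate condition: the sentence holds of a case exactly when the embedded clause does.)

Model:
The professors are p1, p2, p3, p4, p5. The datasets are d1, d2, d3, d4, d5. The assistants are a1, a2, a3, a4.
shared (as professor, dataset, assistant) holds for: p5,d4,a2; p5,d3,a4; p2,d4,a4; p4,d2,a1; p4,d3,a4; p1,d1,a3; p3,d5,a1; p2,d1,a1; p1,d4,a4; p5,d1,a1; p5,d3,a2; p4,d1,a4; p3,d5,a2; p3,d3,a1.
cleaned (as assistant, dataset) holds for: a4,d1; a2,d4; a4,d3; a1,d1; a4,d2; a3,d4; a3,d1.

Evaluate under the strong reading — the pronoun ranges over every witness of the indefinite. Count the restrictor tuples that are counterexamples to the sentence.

"her" takes "an assistant" as antecedent and "it" takes "a dataset"; both are donkey pronouns co-varying with the restrictor.
Strong reading: for every (p,d,a) with shared(p,d,a), cleaned(a,d).
Restrictor triples: (p1,d1,a3)→cleaned(a3,d1) ✓  (p1,d4,a4)→cleaned(a4,d4) ✗  (p2,d1,a1)→cleaned(a1,d1) ✓  (p2,d4,a4)→cleaned(a4,d4) ✗  (p3,d3,a1)→cleaned(a1,d3) ✗  (p3,d5,a1)→cleaned(a1,d5) ✗  (p3,d5,a2)→cleaned(a2,d5) ✗  (p4,d1,a4)→cleaned(a4,d1) ✓  (p4,d2,a1)→cleaned(a1,d2) ✗  (p4,d3,a4)→cleaned(a4,d3) ✓  (p5,d1,a1)→cleaned(a1,d1) ✓  (p5,d3,a2)→cleaned(a2,d3) ✗  (p5,d3,a4)→cleaned(a4,d3) ✓  (p5,d4,a2)→cleaned(a2,d4) ✓
Counterexamples (restrictor triples failing the scope): 7.

7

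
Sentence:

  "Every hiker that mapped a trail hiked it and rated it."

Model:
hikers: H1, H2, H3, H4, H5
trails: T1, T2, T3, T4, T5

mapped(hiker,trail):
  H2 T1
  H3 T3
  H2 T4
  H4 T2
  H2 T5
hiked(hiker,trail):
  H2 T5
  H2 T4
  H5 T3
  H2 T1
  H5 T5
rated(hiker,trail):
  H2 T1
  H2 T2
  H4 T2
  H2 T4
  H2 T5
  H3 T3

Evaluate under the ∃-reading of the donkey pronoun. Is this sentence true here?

False

"it" takes "a trail" as antecedent — a donkey pronoun bound across the clause boundary.
Weak reading: every hiker h with some mapped-trail has at least one mapped-trail t such that hiked(h,t) ∧ rated(h,t).
Per hiker: H2:✓  H3:✗  H4:✗
H3 has no witness among its mapped-trails.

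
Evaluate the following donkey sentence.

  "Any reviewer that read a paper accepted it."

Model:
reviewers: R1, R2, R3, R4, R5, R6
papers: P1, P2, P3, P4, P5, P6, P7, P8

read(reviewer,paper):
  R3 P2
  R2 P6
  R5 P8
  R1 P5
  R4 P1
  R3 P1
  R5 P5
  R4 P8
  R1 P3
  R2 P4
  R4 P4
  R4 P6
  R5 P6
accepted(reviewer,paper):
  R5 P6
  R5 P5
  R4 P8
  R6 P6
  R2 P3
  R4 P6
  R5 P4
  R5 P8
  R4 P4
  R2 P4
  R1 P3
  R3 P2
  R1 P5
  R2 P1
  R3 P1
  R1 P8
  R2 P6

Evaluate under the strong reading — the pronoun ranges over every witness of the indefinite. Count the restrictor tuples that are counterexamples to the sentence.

"it" takes "a paper" as antecedent — a donkey pronoun bound across the clause boundary.
Strong reading: for every (r,p) with read(r,p), accepted(r,p).
Restrictor pairs: (R1,P3) ✓  (R1,P5) ✓  (R2,P4) ✓  (R2,P6) ✓  (R3,P1) ✓  (R3,P2) ✓  (R4,P1) ✗  (R4,P4) ✓  (R4,P6) ✓  (R4,P8) ✓  (R5,P5) ✓  (R5,P6) ✓  (R5,P8) ✓
Counterexamples (restrictor pairs failing the scope): 1.

1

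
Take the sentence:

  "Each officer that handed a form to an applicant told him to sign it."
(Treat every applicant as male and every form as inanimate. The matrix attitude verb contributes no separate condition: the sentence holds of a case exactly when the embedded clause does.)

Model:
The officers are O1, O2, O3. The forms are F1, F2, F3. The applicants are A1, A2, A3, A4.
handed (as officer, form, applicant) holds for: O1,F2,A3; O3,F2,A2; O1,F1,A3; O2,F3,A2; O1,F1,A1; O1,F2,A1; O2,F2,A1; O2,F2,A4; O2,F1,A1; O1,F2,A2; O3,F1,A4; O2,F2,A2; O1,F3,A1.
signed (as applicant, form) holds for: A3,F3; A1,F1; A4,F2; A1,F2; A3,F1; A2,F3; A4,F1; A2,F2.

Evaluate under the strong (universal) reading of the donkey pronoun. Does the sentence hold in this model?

"him" takes "an applicant" as antecedent and "it" takes "a form"; both are donkey pronouns co-varying with the restrictor.
Strong reading: for every (o,f,a) with handed(o,f,a), signed(a,f).
Restrictor triples: (O1,F1,A1)→signed(A1,F1) ✓  (O1,F1,A3)→signed(A3,F1) ✓  (O1,F2,A1)→signed(A1,F2) ✓  (O1,F2,A2)→signed(A2,F2) ✓  (O1,F2,A3)→signed(A3,F2) ✗  (O1,F3,A1)→signed(A1,F3) ✗  (O2,F1,A1)→signed(A1,F1) ✓  (O2,F2,A1)→signed(A1,F2) ✓  (O2,F2,A2)→signed(A2,F2) ✓  (O2,F2,A4)→signed(A4,F2) ✓  (O2,F3,A2)→signed(A2,F3) ✓  (O3,F1,A4)→signed(A4,F1) ✓  (O3,F2,A2)→signed(A2,F2) ✓
Counterexample: (O1,F2,A3) — signed(A3,F2) does not hold.

False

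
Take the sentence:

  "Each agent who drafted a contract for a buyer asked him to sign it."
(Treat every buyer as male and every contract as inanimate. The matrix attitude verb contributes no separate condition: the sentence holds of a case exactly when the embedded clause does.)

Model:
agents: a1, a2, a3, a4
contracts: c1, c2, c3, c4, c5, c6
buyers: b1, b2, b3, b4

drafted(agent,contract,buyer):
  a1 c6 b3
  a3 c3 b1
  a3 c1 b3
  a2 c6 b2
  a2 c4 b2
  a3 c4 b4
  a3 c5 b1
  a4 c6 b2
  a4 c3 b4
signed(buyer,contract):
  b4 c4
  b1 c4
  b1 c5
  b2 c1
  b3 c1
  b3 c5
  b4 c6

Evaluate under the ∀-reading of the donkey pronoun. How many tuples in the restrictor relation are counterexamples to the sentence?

"him" takes "a buyer" as antecedent and "it" takes "a contract"; both are donkey pronouns co-varying with the restrictor.
Strong reading: for every (a,c,b) with drafted(a,c,b), signed(b,c).
Restrictor triples: (a1,c6,b3)→signed(b3,c6) ✗  (a2,c4,b2)→signed(b2,c4) ✗  (a2,c6,b2)→signed(b2,c6) ✗  (a3,c1,b3)→signed(b3,c1) ✓  (a3,c3,b1)→signed(b1,c3) ✗  (a3,c4,b4)→signed(b4,c4) ✓  (a3,c5,b1)→signed(b1,c5) ✓  (a4,c3,b4)→signed(b4,c3) ✗  (a4,c6,b2)→signed(b2,c6) ✗
Counterexamples (restrictor triples failing the scope): 6.

6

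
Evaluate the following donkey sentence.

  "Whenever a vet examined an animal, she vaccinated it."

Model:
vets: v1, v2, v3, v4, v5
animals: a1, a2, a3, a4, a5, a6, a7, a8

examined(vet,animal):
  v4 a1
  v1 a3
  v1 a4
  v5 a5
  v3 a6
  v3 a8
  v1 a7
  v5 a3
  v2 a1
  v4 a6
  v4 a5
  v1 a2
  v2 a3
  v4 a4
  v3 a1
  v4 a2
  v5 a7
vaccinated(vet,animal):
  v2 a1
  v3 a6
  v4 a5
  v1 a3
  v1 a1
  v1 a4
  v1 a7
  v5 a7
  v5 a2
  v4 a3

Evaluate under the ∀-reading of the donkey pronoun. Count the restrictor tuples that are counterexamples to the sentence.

"it" takes "an animal" as antecedent — a donkey pronoun bound across the clause boundary.
Strong reading: for every (v,a) with examined(v,a), vaccinated(v,a).
Restrictor pairs: (v1,a2) ✗  (v1,a3) ✓  (v1,a4) ✓  (v1,a7) ✓  (v2,a1) ✓  (v2,a3) ✗  (v3,a1) ✗  (v3,a6) ✓  (v3,a8) ✗  (v4,a1) ✗  (v4,a2) ✗  (v4,a4) ✗  (v4,a5) ✓  (v4,a6) ✗  (v5,a3) ✗  (v5,a5) ✗  (v5,a7) ✓
Counterexamples (restrictor pairs failing the scope): 10.

10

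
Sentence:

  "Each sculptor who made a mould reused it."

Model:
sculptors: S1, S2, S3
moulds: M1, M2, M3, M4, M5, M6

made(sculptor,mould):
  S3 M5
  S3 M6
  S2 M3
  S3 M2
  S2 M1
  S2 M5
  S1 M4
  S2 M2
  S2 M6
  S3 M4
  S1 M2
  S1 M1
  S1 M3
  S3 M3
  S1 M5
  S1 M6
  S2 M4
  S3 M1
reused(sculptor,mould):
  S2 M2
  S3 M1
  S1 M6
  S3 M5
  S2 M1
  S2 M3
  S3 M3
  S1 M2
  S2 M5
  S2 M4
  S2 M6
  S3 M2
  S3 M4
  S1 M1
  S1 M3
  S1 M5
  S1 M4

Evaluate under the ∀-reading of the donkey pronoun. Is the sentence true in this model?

"it" takes "a mould" as antecedent — a donkey pronoun bound across the clause boundary.
Strong reading: for every (s,m) with made(s,m), reused(s,m).
Restrictor pairs: (S1,M1) ✓  (S1,M2) ✓  (S1,M3) ✓  (S1,M4) ✓  (S1,M5) ✓  (S1,M6) ✓  (S2,M1) ✓  (S2,M2) ✓  (S2,M3) ✓  (S2,M4) ✓  (S2,M5) ✓  (S2,M6) ✓  (S3,M1) ✓  (S3,M2) ✓  (S3,M3) ✓  (S3,M4) ✓  (S3,M5) ✓  (S3,M6) ✗
Counterexample: (S3,M6) is in made but fails the scope.

False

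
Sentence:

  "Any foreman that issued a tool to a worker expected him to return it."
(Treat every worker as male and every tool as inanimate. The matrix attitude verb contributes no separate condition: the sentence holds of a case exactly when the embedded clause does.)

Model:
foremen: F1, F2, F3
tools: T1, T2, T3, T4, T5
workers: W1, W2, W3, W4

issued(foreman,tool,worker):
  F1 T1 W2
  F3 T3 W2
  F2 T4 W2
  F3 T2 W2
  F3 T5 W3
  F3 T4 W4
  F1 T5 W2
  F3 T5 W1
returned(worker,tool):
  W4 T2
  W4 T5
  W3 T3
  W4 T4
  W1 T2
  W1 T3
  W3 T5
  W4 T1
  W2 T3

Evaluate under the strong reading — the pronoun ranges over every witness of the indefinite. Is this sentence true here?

False

"him" takes "a worker" as antecedent and "it" takes "a tool"; both are donkey pronouns co-varying with the restrictor.
Strong reading: for every (f,t,w) with issued(f,t,w), returned(w,t).
Restrictor triples: (F1,T1,W2)→returned(W2,T1) ✗  (F1,T5,W2)→returned(W2,T5) ✗  (F2,T4,W2)→returned(W2,T4) ✗  (F3,T2,W2)→returned(W2,T2) ✗  (F3,T3,W2)→returned(W2,T3) ✓  (F3,T4,W4)→returned(W4,T4) ✓  (F3,T5,W1)→returned(W1,T5) ✗  (F3,T5,W3)→returned(W3,T5) ✓
Counterexample: (F1,T1,W2) — returned(W2,T1) does not hold.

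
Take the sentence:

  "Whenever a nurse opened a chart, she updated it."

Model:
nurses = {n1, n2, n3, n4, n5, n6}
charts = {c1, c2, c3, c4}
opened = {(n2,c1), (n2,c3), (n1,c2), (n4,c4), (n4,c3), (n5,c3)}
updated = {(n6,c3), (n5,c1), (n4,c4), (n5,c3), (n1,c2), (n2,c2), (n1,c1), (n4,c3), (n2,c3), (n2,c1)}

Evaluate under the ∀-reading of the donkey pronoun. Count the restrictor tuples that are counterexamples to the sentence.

0

"it" takes "a chart" as antecedent — a donkey pronoun bound across the clause boundary.
Strong reading: for every (n,c) with opened(n,c), updated(n,c).
Restrictor pairs: (n1,c2) ✓  (n2,c1) ✓  (n2,c3) ✓  (n4,c3) ✓  (n4,c4) ✓  (n5,c3) ✓
Counterexamples (restrictor pairs failing the scope): 0.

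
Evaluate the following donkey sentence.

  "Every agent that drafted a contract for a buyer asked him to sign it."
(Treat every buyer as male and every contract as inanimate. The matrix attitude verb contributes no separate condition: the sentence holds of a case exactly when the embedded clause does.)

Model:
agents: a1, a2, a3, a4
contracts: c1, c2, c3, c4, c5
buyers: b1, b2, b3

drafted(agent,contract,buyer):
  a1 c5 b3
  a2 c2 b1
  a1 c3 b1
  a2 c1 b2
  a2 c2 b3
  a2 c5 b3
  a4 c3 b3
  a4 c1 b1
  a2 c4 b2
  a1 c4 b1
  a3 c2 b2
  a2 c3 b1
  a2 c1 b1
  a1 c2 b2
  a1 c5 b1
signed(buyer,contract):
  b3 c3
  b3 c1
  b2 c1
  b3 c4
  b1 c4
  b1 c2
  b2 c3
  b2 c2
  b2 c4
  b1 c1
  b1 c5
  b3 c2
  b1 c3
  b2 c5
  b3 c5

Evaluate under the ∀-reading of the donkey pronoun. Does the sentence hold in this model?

True

"him" takes "a buyer" as antecedent and "it" takes "a contract"; both are donkey pronouns co-varying with the restrictor.
Strong reading: for every (a,c,b) with drafted(a,c,b), signed(b,c).
Restrictor triples: (a1,c2,b2)→signed(b2,c2) ✓  (a1,c3,b1)→signed(b1,c3) ✓  (a1,c4,b1)→signed(b1,c4) ✓  (a1,c5,b1)→signed(b1,c5) ✓  (a1,c5,b3)→signed(b3,c5) ✓  (a2,c1,b1)→signed(b1,c1) ✓  (a2,c1,b2)→signed(b2,c1) ✓  (a2,c2,b1)→signed(b1,c2) ✓  (a2,c2,b3)→signed(b3,c2) ✓  (a2,c3,b1)→signed(b1,c3) ✓  (a2,c4,b2)→signed(b2,c4) ✓  (a2,c5,b3)→signed(b3,c5) ✓  (a3,c2,b2)→signed(b2,c2) ✓  (a4,c1,b1)→signed(b1,c1) ✓  (a4,c3,b3)→signed(b3,c3) ✓
Every restrictor triple satisfies the scope.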